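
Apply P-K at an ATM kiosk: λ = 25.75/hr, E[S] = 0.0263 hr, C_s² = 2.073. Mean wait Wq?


ρ = λ·E[S] = 25.75·0.0263 = 0.6772
E[S²] = E[S]²(1+C_s²) = 0.0263²·(1+2.073) = 0.002126
Wq = λ·E[S²]/(2(1−ρ)) = 25.75·0.002126/(2·0.3228) = 0.08479 hr

Final: 0.08479 hr


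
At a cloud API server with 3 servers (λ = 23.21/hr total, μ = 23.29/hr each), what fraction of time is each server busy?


ρ = λ/(cμ) = 23.21/(3·23.29) = 23.21/69.87 = 0.3322

Final: 0.3322


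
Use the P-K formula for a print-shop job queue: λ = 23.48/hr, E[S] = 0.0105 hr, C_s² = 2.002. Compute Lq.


ρ = λ·E[S] = 23.48·0.0105 = 0.2465
Lq = ρ²(1+C_s²)/(2(1−ρ)) = 0.06078·(1+2.002)/(2·0.7535)
= 0.06078·3.0020/1.5069 = 0.12109

Final: 0.12109


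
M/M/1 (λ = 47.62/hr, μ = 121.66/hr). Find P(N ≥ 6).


ρ = 47.62/121.66 = 0.3914
P(N ≥ n) = ρ^n = 0.3914^6 = 0.003596

Final: 0.003596


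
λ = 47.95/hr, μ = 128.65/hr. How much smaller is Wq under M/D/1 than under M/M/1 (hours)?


ρ = 47.95/128.65 = 0.3727
Wq(M/M/1) = ρ/(μ−λ) = 0.3727/80.70 = 0.004619 hr
Wq(M/D/1) = ρ/(2(μ−λ)) = 0.002309 hr
Savings = 0.004619 − 0.002309 = 0.002309 hr

Final: 0.002309 hr


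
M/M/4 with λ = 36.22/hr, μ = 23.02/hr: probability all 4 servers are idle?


a = λ/μ = 36.22/23.02 = 1.5734; ρ = a/c = 0.3934
Σ_{k=0}^{3} a^k/k! (terms k=0..3) = 1.00000 + 1.57341 + 1.23782 + 0.64920 = 4.46043
Tail: a^4/(4!(1−ρ)) = 6.12876/(24·0.6066) = 0.42095
P₀ = 1/(4.46043 + 0.42095) = 1/4.88138 = 0.204860

Final: 0.204860


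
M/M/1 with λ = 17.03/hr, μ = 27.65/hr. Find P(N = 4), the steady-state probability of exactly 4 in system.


ρ = 17.03/27.65 = 0.6159
P_n = (1−ρ)·ρ^n = (1 − 0.6159)·0.6159^4 = 0.3841·0.143906 = 0.055272

Final: 0.055272


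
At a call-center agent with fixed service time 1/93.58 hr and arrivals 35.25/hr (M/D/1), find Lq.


ρ = 35.25/93.58 = 0.3767
M/D/1: Lq = ρ²/(2(1−ρ)) = 0.1419/(2·0.6233) = 0.11382

Final: 0.11382


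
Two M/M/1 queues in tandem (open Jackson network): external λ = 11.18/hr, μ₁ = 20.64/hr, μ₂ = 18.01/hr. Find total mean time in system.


Each node sees arrival rate λ = 11.18/hr (tandem ⇒ throughput preserved).
W₁ = 1/(μ₁−λ) = 1/(20.64−11.18) = 0.10571 hr
W₂ = 1/(μ₂−λ) = 1/(18.01−11.18) = 0.14641 hr
W_total = W₁ + W₂ = 0.10571 + 0.14641 = 0.25212 hr

Final: 0.25212 hr


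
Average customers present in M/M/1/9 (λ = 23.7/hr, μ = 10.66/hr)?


ρ = 23.7/10.66 = 2.2233
L = ρ[1 − (K+1)ρ^K + Kρ^(K+1)] / [(1−ρ)(1−ρ^(K+1))]
Numerator: 2.2233·(1 − 10·1327.150796 + 9·2950.607304) = 29535.975551
Denominator: (-1.2233)·(-2949.607304) = 3608.150023
L = 29535.975551/3608.150023 = 8.1859

Final: 8.1859


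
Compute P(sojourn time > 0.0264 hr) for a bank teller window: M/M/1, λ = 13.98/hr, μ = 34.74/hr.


W ~ Exponential(μ−λ) for M/M/1.
μ − λ = 34.74 − 13.98 = 20.7600
P(W > t) = e^{−(μ−λ)t} = e^{−0.5481} = 0.578068

Final: 0.578068


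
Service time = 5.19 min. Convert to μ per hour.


μ = 1/(service time) in consistent units.
1 hour = 60 min, so μ = 60/5.19 = 11.5607 per hour

Final: 11.5607 /hr


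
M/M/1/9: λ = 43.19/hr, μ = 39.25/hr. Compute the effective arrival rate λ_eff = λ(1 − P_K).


ρ = 1.1004; P_K = (1−ρ)ρ^9/(1−ρ^10) = 0.148142
λ_eff = λ(1 − P_K) = 43.19·(1 − 0.148142) = 43.19·0.851858 = 36.7918 /hr

Final: 36.7918 /hr


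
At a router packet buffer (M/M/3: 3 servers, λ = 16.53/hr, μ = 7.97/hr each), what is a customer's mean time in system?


a = 2.0740; ρ = 0.6913; P₀ = 0.099579
Lq = P₀·a^c·ρ/(c!(1−ρ)²) = 1.07449
Wq = Lq/λ = 1.07449/16.53 = 0.06500 hr
W = Wq + 1/μ = 0.06500 + 0.12547 = 0.19047 hr

Final: 0.19047 hr


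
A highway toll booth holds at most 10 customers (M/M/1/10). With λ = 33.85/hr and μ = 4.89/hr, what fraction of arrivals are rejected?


ρ = λ/μ = 33.85/4.89 = 6.9223
P_K = (1−ρ)ρ^K/(1−ρ^(K+1)) = (-5.9223·252637688.416075)/(1 − 1748831442.307595)
= -1496193753.891520/-1748831441.307595 = 0.855539

Final: 0.855539


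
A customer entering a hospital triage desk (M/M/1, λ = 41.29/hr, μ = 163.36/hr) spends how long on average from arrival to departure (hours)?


W = 1/(μ−λ) = 1/(163.36 − 41.29) = 1/122.07 = 0.008192 hr

Final: 0.008192 hr


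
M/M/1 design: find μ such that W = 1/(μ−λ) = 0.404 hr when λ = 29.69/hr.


W = 1/(μ−λ) ⇒ μ − λ = 1/W = 1/0.404 = 2.4752
μ = λ + 1/W = 29.69 + 2.4752 = 32.1652 per hr

Final: 32.1652 /hr


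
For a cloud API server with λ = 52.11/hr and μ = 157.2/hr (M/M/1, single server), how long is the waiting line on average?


ρ = 52.11/157.2 = 0.3315
Lq = ρ²/(1−ρ) = 0.1099/0.6685 = 0.1644

Final: 0.1644


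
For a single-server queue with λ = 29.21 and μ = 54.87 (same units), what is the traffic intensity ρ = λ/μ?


ρ = λ/μ = 29.21/54.87 = 0.5323

Final: 0.5323


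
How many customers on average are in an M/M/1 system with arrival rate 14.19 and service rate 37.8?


ρ = λ/μ = 14.19/37.8 = 0.3754
L = ρ/(1−ρ) = 0.3754/(1 − 0.3754) = 0.3754/0.6246 = 0.6010

Final: 0.6010


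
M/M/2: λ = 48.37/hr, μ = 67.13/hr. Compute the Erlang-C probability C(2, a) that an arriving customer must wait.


a = λ/μ = 0.7205; ρ = a/2 = 0.3603
P₀ = 0.470295 (from M/M/c formula)
C(c,a) = [a^c/(c!(1−ρ))]·P₀ = [0.51918/(2·0.6397)]·0.470295
= 0.40578·0.470295 = 0.190837

Final: 0.190837


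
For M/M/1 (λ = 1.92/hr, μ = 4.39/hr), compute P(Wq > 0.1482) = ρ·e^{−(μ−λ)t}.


ρ = 1.92/4.39 = 0.4374
P(Wq > t) = ρ·e^{−(μ−λ)t} = 0.4374·e^{−0.3661}
= 0.4374·0.693465 = 0.303292

Final: 0.303292


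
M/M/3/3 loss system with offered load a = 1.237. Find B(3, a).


B(c,a) = (a^c/c!) / Σ_{k=0}^{c} a^k/k!
a^3/3! = 0.315470
Σ terms (k=0..3): 1.00000 + 1.23700 + 0.76508 + 0.31547 = 3.317554
B = 0.315470/3.317554 = 0.095091

Final: 0.095091


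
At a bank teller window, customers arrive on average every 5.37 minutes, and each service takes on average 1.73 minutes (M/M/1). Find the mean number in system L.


λ = 60/5.37 = 11.1732 /hr
μ = 60/1.73 = 34.6821 /hr
ρ = λ/μ = 11.1732/34.6821 = 0.3222
L = ρ/(1−ρ) = 0.3222/0.6778 = 0.4753

Final: 0.4753


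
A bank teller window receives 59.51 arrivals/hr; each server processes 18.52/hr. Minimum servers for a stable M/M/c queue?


Stability requires cμ > λ ⇔ c > λ/μ.
λ/μ = 59.51/18.52 = 3.2133
Minimum integer c = ⌊3.2133⌋ + 1 = 4
Check: 4·18.52 = 74.08 > 59.51, while 3·18.52 = 55.56 ≤ 59.51

Final: 4 servers


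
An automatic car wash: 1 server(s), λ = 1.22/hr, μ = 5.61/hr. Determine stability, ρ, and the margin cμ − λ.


Total capacity cμ = 1·5.61 = 5.61/hr
ρ = λ/(cμ) = 1.22/5.61 = 0.2175
Stable ⇔ ρ < 1: YES
Spare capacity = cμ − λ = 5.61 − 1.22 = 4.39/hr

Final: ρ = 0.2175; stable; margin = 4.39/hr


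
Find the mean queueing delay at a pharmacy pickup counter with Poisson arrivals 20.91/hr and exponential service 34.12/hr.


ρ = 20.91/34.12 = 0.6128
Wq = ρ/(μ−λ) = 0.6128/(34.12 − 20.91) = 0.6128/13.21 = 0.04639 hr

Final: 0.04639 hr


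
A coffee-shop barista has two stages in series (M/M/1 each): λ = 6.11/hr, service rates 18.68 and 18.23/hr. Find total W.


Each node sees arrival rate λ = 6.11/hr (tandem ⇒ throughput preserved).
W₁ = 1/(μ₁−λ) = 1/(18.68−6.11) = 0.07955 hr
W₂ = 1/(μ₂−λ) = 1/(18.23−6.11) = 0.08251 hr
W_total = W₁ + W₂ = 0.07955 + 0.08251 = 0.16206 hr

Final: 0.16206 hr


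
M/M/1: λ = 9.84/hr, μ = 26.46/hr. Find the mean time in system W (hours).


W = 1/(μ−λ) = 1/(26.46 − 9.84) = 1/16.62 = 0.06017 hr

Final: 0.06017 hr


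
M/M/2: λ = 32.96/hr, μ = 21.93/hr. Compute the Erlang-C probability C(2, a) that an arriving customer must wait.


a = λ/μ = 1.5030; ρ = a/2 = 0.7515
P₀ = 0.141890 (from M/M/c formula)
C(c,a) = [a^c/(c!(1−ρ))]·P₀ = [2.25890/(2·0.2485)]·0.141890
= 4.54474·0.141890 = 0.644854

Final: 0.644854


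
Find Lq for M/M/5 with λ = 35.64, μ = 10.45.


a = λ/μ = 3.4105; ρ = a/5 = 0.6821
P₀ = 0.028926
Lq = P₀·a^c·ρ / (c!·(1−ρ)²) = 0.028926·461.43127·0.6821/(120·0.10106)
= 0.75075

Final: 0.75075


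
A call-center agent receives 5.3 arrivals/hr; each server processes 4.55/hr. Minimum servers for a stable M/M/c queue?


Stability requires cμ > λ ⇔ c > λ/μ.
λ/μ = 5.3/4.55 = 1.1648
Minimum integer c = ⌊1.1648⌋ + 1 = 2
Check: 2·4.55 = 9.10 > 5.3, while 1·4.55 = 4.55 ≤ 5.3

Final: 2 servers


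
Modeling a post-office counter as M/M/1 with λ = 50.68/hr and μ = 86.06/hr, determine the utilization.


ρ = λ/μ = 50.68/86.06 = 0.5889

Final: 0.5889


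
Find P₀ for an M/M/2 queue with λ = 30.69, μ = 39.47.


a = λ/μ = 30.69/39.47 = 0.7776; ρ = a/c = 0.3888
Σ_{k=0}^{1} a^k/k! (terms k=0..1) = 1.00000 + 0.77755 = 1.77755
Tail: a^2/(2!(1−ρ)) = 0.60459/(2·0.6112) = 0.49457
P₀ = 1/(1.77755 + 0.49457) = 1/2.27212 = 0.440117

Final: 0.440117


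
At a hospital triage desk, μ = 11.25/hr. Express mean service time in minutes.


Mean service time = 1/μ = 1/11.25 hour = 0.08889 hour
In minutes: 0.08889 × 60 = 5.3333 min

Final: 5.3333 min


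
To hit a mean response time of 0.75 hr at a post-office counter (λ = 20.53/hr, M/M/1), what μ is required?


W = 1/(μ−λ) ⇒ μ − λ = 1/W = 1/0.75 = 1.3333
μ = λ + 1/W = 20.53 + 1.3333 = 21.8633 per hr

Final: 21.8633 /hr


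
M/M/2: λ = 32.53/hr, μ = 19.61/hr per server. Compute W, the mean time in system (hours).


a = 1.6588; ρ = 0.8294; P₀ = 0.093240
Lq = P₀·a^c·ρ/(c!(1−ρ)²) = 3.65701
Wq = Lq/λ = 3.65701/32.53 = 0.11242 hr
W = Wq + 1/μ = 0.11242 + 0.05099 = 0.16341 hr

Final: 0.16341 hr


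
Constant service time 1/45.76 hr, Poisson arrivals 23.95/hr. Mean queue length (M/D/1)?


ρ = 23.95/45.76 = 0.5234
M/D/1: Lq = ρ²/(2(1−ρ)) = 0.2739/(2·0.4766) = 0.28737

Final: 0.28737


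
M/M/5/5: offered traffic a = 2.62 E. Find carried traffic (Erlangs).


B(5,2.62) = 0.078884 (Erlang-B)
Carried load = a(1 − B) = 2.62·(1 − 0.078884) = 2.62·0.921116 = 2.4133 E

Final: 2.4133 Erlangs


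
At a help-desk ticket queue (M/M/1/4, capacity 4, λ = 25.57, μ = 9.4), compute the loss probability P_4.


ρ = λ/μ = 25.57/9.4 = 2.7202
P_K = (1−ρ)ρ^K/(1−ρ^(K+1)) = (-1.7202·54.753451)/(1 − 148.941037)
= -94.187586/-147.941037 = 0.636656

Final: 0.636656


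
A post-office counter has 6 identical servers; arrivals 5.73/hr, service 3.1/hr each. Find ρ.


ρ = λ/(cμ) = 5.73/(6·3.1) = 5.73/18.60 = 0.3081

Final: 0.3081


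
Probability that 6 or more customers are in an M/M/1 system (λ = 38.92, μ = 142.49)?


ρ = 38.92/142.49 = 0.2731
P(N ≥ n) = ρ^n = 0.2731^6 = 0.0004153

Final: 0.0004153


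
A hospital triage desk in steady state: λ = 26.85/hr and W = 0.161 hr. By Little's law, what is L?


L = λW = 26.85·0.161 = 4.3229

Final: 4.3229


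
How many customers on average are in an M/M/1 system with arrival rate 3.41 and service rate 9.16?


ρ = λ/μ = 3.41/9.16 = 0.3723
L = ρ/(1−ρ) = 0.3723/(1 − 0.3723) = 0.3723/0.6277 = 0.5930

Final: 0.5930


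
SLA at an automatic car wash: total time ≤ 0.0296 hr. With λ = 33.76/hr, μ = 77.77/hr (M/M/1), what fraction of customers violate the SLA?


W ~ Exponential(μ−λ) for M/M/1.
μ − λ = 77.77 − 33.76 = 44.0100
P(W > t) = e^{−(μ−λ)t} = e^{−1.3027} = 0.271798

Final: 0.271798


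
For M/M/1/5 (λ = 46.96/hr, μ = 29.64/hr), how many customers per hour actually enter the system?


ρ = 1.5843; P_K = (1−ρ)ρ^5/(1−ρ^6) = 0.393718
λ_eff = λ(1 − P_K) = 46.96·(1 − 0.393718) = 46.96·0.606282 = 28.4710 /hr

Final: 28.4710 /hr


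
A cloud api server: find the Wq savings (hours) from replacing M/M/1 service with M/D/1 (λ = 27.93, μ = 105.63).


ρ = 27.93/105.63 = 0.2644
Wq(M/M/1) = ρ/(μ−λ) = 0.2644/77.70 = 0.003403 hr
Wq(M/D/1) = ρ/(2(μ−λ)) = 0.001702 hr
Savings = 0.003403 − 0.001702 = 0.001702 hr

Final: 0.001702 hr


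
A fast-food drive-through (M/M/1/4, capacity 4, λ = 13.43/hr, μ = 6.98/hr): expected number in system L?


ρ = 13.43/6.98 = 1.9241
L = ρ[1 − (K+1)ρ^K + Kρ^(K+1)] / [(1−ρ)(1−ρ^(K+1))]
Numerator: 1.9241·(1 − 5·13.705105 + 4·26.369564) = 73.023667
Denominator: (-0.9241)·(-25.369564) = 23.443222
L = 73.023667/23.443222 = 3.1149

Final: 3.1149


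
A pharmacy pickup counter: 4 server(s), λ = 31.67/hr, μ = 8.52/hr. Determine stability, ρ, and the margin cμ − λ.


Total capacity cμ = 4·8.52 = 34.08/hr
ρ = λ/(cμ) = 31.67/34.08 = 0.9293
Stable ⇔ ρ < 1: YES
Spare capacity = cμ − λ = 34.08 − 31.67 = 2.41/hr

Final: ρ = 0.9293; stable; margin = 2.41/hr


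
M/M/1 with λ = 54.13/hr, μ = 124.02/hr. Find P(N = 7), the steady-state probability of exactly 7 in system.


ρ = 54.13/124.02 = 0.4365
P_n = (1−ρ)·ρ^n = (1 − 0.4365)·0.4365^7 = 0.5635·0.003017 = 0.001700

Final: 0.001700


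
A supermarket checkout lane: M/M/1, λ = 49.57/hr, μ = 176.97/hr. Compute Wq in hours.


ρ = 49.57/176.97 = 0.2801
Wq = ρ/(μ−λ) = 0.2801/(176.97 − 49.57) = 0.2801/127.40 = 0.002199 hr

Final: 0.002199 hr


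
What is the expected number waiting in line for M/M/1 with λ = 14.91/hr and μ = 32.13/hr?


ρ = 14.91/32.13 = 0.4641
Lq = ρ²/(1−ρ) = 0.2153/0.5359 = 0.4018

Final: 0.4018


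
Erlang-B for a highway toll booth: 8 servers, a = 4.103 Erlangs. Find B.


B(c,a) = (a^c/c!) / Σ_{k=0}^{c} a^k/k!
a^8/8! = 1.992010
Σ terms (k=0..8): 1.00000 + 4.10300 + 8.41730 + 11.51207 + 11.80850 + 9.69006 + 6.62638 + 3.88401 + 1.99201 = 59.033333
B = 1.992010/59.033333 = 0.033744

Final: 0.033744


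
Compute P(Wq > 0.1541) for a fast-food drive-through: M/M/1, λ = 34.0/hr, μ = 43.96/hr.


ρ = 34.0/43.96 = 0.7734
P(Wq > t) = ρ·e^{−(μ−λ)t} = 0.7734·e^{−1.5348}
= 0.7734·0.215491 = 0.166667

Final: 0.166667


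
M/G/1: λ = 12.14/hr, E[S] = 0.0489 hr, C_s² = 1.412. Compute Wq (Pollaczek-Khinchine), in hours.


ρ = λ·E[S] = 12.14·0.0489 = 0.5936
E[S²] = E[S]²(1+C_s²) = 0.0489²·(1+1.412) = 0.005768
Wq = λ·E[S²]/(2(1−ρ)) = 12.14·0.005768/(2·0.4064) = 0.08615 hr

Final: 0.08615 hr


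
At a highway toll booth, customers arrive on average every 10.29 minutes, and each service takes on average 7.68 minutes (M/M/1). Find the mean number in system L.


λ = 60/10.29 = 5.8309 /hr
μ = 60/7.68 = 7.8125 /hr
ρ = λ/μ = 5.8309/7.8125 = 0.7464
L = ρ/(1−ρ) = 0.7464/0.2536 = 2.9425

Final: 2.9425


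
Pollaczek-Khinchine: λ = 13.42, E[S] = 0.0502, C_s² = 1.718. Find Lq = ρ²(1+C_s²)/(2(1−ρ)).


ρ = λ·E[S] = 13.42·0.0502 = 0.6737
Lq = ρ²(1+C_s²)/(2(1−ρ)) = 0.4539·(1+1.718)/(2·0.3263)
= 0.4539·2.7180/0.6526 = 1.89014

Final: 1.89014


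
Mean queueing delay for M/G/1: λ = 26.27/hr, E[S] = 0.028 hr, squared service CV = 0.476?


ρ = λ·E[S] = 26.27·0.028 = 0.7356
E[S²] = E[S]²(1+C_s²) = 0.028²·(1+0.476) = 0.001157
Wq = λ·E[S²]/(2(1−ρ)) = 26.27·0.001157/(2·0.2644) = 0.05748 hr

Final: 0.05748 hr


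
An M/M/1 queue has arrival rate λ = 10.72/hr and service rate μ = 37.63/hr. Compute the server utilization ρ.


ρ = λ/μ = 10.72/37.63 = 0.2849

Final: 0.2849


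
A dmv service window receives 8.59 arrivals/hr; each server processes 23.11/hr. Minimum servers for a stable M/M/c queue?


Stability requires cμ > λ ⇔ c > λ/μ.
λ/μ = 8.59/23.11 = 0.3717
Minimum integer c = ⌊0.3717⌋ + 1 = 1
Check: 1·23.11 = 23.11 > 8.59, while 0·23.11 = 0.00 ≤ 8.59

Final: 1 servers


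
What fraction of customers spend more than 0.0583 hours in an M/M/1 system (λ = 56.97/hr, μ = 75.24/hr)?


W ~ Exponential(μ−λ) for M/M/1.
μ − λ = 75.24 − 56.97 = 18.2700
P(W > t) = e^{−(μ−λ)t} = e^{−1.0651} = 0.344679

Final: 0.344679


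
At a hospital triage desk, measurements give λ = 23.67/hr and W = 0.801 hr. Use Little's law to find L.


L = λW = 23.67·0.801 = 18.9597

Final: 18.9597


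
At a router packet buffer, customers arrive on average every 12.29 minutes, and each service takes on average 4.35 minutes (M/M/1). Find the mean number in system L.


λ = 60/12.29 = 4.8820 /hr
μ = 60/4.35 = 13.7931 /hr
ρ = λ/μ = 4.8820/13.7931 = 0.3539
L = ρ/(1−ρ) = 0.3539/0.6461 = 0.5479

Final: 0.5479


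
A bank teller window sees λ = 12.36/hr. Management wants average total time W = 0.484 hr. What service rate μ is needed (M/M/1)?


W = 1/(μ−λ) ⇒ μ − λ = 1/W = 1/0.484 = 2.0661
μ = λ + 1/W = 12.36 + 2.0661 = 14.4261 per hr

Final: 14.4261 /hr


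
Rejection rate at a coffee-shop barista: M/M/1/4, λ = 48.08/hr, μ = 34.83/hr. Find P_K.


ρ = λ/μ = 48.08/34.83 = 1.3804
P_K = (1−ρ)ρ^K/(1−ρ^(K+1)) = (-0.3804·3.631148)/(1 − 5.012506)
= -1.381358/-4.012506 = 0.344263

Final: 0.344263


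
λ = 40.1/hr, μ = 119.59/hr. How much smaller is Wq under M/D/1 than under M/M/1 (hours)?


ρ = 40.1/119.59 = 0.3353
Wq(M/M/1) = ρ/(μ−λ) = 0.3353/79.49 = 0.004218 hr
Wq(M/D/1) = ρ/(2(μ−λ)) = 0.002109 hr
Savings = 0.004218 − 0.002109 = 0.002109 hr

Final: 0.002109 hr


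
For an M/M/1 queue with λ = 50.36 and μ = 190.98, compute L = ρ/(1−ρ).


ρ = λ/μ = 50.36/190.98 = 0.2637
L = ρ/(1−ρ) = 0.2637/(1 − 0.2637) = 0.2637/0.7363 = 0.3581

Final: 0.3581


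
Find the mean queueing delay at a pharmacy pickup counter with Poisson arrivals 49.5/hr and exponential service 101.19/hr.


ρ = 49.5/101.19 = 0.4892
Wq = ρ/(μ−λ) = 0.4892/(101.19 − 49.5) = 0.4892/51.69 = 0.009464 hr

Final: 0.009464 hr


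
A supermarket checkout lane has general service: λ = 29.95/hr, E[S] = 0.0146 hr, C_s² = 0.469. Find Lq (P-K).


ρ = λ·E[S] = 29.95·0.0146 = 0.4373
Lq = ρ²(1+C_s²)/(2(1−ρ)) = 0.1912·(1+0.469)/(2·0.5627)
= 0.1912·1.4690/1.1255 = 0.24957

Final: 0.24957


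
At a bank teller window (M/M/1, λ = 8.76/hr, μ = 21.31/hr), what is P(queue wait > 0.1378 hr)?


ρ = 8.76/21.31 = 0.4111
P(Wq > t) = ρ·e^{−(μ−λ)t} = 0.4111·e^{−1.7294}
= 0.4111·0.177393 = 0.072922

Final: 0.072922


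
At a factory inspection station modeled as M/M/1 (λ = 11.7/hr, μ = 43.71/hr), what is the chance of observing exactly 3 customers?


ρ = 11.7/43.71 = 0.2677
P_n = (1−ρ)·ρ^n = (1 − 0.2677)·0.2677^3 = 0.7323·0.019179 = 0.014045

Final: 0.014045


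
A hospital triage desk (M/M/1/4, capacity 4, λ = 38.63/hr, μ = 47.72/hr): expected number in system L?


ρ = 38.63/47.72 = 0.8095
L = ρ[1 − (K+1)ρ^K + Kρ^(K+1)] / [(1−ρ)(1−ρ^(K+1))]
Numerator: 0.8095·(1 − 5·0.429435 + 4·0.347633) = 0.197003
Denominator: (0.1905)·(0.652367) = 0.124267
L = 0.197003/0.124267 = 1.5853

Final: 1.5853


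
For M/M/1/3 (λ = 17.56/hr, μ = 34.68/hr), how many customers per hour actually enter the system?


ρ = 0.5063; P_K = (1−ρ)ρ^3/(1−ρ^4) = 0.068595
λ_eff = λ(1 − P_K) = 17.56·(1 − 0.068595) = 17.56·0.931405 = 16.3555 /hr

Final: 16.3555 /hr


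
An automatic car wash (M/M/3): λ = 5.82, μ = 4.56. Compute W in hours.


a = 1.2763; ρ = 0.4254; P₀ = 0.270716
Lq = P₀·a^c·ρ/(c!(1−ρ)²) = 0.12089
Wq = Lq/λ = 0.12089/5.82 = 0.02077 hr
W = Wq + 1/μ = 0.02077 + 0.21930 = 0.24007 hr

Final: 0.24007 hr


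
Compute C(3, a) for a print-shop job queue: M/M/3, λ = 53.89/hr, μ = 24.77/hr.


a = λ/μ = 2.1756; ρ = a/3 = 0.7252
P₀ = 0.084832 (from M/M/c formula)
C(c,a) = [a^c/(c!(1−ρ))]·P₀ = [10.29785/(6·0.2748)]·0.084832
= 6.24578·0.084832 = 0.529840

Final: 0.529840


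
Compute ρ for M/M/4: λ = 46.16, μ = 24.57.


ρ = λ/(cμ) = 46.16/(4·24.57) = 46.16/98.28 = 0.4697

Final: 0.4697


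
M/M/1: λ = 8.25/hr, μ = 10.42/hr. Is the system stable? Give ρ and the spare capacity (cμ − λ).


Total capacity cμ = 1·10.42 = 10.42/hr
ρ = λ/(cμ) = 8.25/10.42 = 0.7917
Stable ⇔ ρ < 1: YES
Spare capacity = cμ − λ = 10.42 − 8.25 = 2.17/hr

Final: ρ = 0.7917; stable; margin = 2.17/hr


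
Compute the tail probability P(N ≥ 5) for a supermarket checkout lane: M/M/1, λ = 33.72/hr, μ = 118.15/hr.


ρ = 33.72/118.15 = 0.2854
P(N ≥ n) = ρ^n = 0.2854^5 = 0.001894

Final: 0.001894


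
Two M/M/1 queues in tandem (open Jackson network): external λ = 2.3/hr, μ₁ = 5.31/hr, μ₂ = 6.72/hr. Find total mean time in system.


Each node sees arrival rate λ = 2.3/hr (tandem ⇒ throughput preserved).
W₁ = 1/(μ₁−λ) = 1/(5.31−2.3) = 0.33223 hr
W₂ = 1/(μ₂−λ) = 1/(6.72−2.3) = 0.22624 hr
W_total = W₁ + W₂ = 0.33223 + 0.22624 = 0.55847 hr

Final: 0.55847 hr


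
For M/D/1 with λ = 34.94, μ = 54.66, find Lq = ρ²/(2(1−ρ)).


ρ = 34.94/54.66 = 0.6392
M/D/1: Lq = ρ²/(2(1−ρ)) = 0.4086/(2·0.3608) = 0.56629

Final: 0.56629


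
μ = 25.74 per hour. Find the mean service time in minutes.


Mean service time = 1/μ = 1/25.74 hour = 0.03885 hour
In minutes: 0.03885 × 60 = 2.3310 min

Final: 2.3310 min


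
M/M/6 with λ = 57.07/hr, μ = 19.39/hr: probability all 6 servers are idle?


a = λ/μ = 57.07/19.39 = 2.9433; ρ = a/c = 0.4905
Σ_{k=0}^{5} a^k/k! (terms k=0..5) = 1.00000 + 2.94327 + 4.33142 + 4.24951 + 3.12686 + 1.84064 = 17.49170
Tail: a^6/(6!(1−ρ)) = 650.10032/(720·0.5095) = 1.77232
P₀ = 1/(17.49170 + 1.77232) = 1/19.26402 = 0.051910

Final: 0.051910


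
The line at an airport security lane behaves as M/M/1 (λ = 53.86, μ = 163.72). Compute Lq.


ρ = 53.86/163.72 = 0.3290
Lq = ρ²/(1−ρ) = 0.1082/0.6710 = 0.1613

Final: 0.1613


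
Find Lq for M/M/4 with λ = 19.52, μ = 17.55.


a = λ/μ = 1.1123; ρ = a/4 = 0.2781
P₀ = 0.328035
Lq = P₀·a^c·ρ / (c!·(1−ρ)²) = 0.328035·1.53042·0.2781/(24·0.52119)
= 0.01116

Final: 0.01116


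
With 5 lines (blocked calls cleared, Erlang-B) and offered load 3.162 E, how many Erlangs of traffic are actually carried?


B(5,3.162) = 0.124076 (Erlang-B)
Carried load = a(1 − B) = 3.162·(1 − 0.124076) = 3.162·0.875924 = 2.7697 E

Final: 2.7697 Erlangs


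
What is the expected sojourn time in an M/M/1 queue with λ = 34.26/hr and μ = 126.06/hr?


W = 1/(μ−λ) = 1/(126.06 − 34.26) = 1/91.80 = 0.01089 hr

Final: 0.01089 hr


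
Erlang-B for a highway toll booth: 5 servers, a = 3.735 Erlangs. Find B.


B(c,a) = (a^c/c!) / Σ_{k=0}^{c} a^k/k!
a^5/5! = 6.057198
Σ terms (k=0..5): 1.00000 + 3.73500 + 6.97511 + 8.68402 + 8.10870 + 6.05720 = 34.560025
B = 6.057198/34.560025 = 0.175266

Final: 0.175266


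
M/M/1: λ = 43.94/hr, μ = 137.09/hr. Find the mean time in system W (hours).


W = 1/(μ−λ) = 1/(137.09 − 43.94) = 1/93.15 = 0.01074 hr

Final: 0.01074 hr


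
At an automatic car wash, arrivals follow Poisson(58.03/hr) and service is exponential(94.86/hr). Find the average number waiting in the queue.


ρ = 58.03/94.86 = 0.6117
Lq = ρ²/(1−ρ) = 0.3742/0.3883 = 0.9639

Final: 0.9639


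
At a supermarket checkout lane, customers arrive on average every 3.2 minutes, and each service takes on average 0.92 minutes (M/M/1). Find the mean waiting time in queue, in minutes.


λ = 60/3.2 = 18.7500 /hr
μ = 60/0.92 = 65.2174 /hr
ρ = λ/μ = 18.7500/65.2174 = 0.2875
Wq = ρ/(μ−λ) = 0.2875/(65.2174−18.7500) = 0.006187 hr
In minutes: 0.006187·60 = 0.3712 min

Final: 0.3712 min


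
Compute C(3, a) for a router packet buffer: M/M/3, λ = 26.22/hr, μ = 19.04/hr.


a = λ/μ = 1.3771; ρ = a/3 = 0.4590
P₀ = 0.242137 (from M/M/c formula)
C(c,a) = [a^c/(c!(1−ρ))]·P₀ = [2.61154/(6·0.5410)]·0.242137
= 0.80459·0.242137 = 0.194821

Final: 0.194821


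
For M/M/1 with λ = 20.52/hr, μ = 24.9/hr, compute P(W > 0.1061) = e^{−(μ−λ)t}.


W ~ Exponential(μ−λ) for M/M/1.
μ − λ = 24.9 − 20.52 = 4.3800
P(W > t) = e^{−(μ−λ)t} = e^{−0.4647} = 0.628312

Final: 0.628312


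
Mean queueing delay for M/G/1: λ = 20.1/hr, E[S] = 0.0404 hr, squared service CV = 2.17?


ρ = λ·E[S] = 20.1·0.0404 = 0.8120
E[S²] = E[S]²(1+C_s²) = 0.0404²·(1+2.17) = 0.005174
Wq = λ·E[S²]/(2(1−ρ)) = 20.1·0.005174/(2·0.1880) = 0.27664 hr

Final: 0.27664 hr


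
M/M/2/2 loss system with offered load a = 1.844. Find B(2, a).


B(c,a) = (a^c/c!) / Σ_{k=0}^{c} a^k/k!
a^2/2! = 1.700168
Σ terms (k=0..2): 1.00000 + 1.84400 + 1.70017 = 4.544168
B = 1.700168/4.544168 = 0.374143

Final: 0.374143


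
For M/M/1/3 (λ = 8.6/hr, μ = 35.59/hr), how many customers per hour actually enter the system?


ρ = 0.2416; P_K = (1−ρ)ρ^3/(1−ρ^4) = 0.010737
λ_eff = λ(1 − P_K) = 8.6·(1 − 0.010737) = 8.6·0.989263 = 8.5077 /hr

Final: 8.5077 /hr


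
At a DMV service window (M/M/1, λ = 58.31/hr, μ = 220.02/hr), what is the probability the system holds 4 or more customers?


ρ = 58.31/220.02 = 0.2650
P(N ≥ n) = ρ^n = 0.2650^4 = 0.004933

Final: 0.004933


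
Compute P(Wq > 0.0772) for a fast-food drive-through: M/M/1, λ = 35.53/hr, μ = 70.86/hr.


ρ = 35.53/70.86 = 0.5014
P(Wq > t) = ρ·e^{−(μ−λ)t} = 0.5014·e^{−2.7275}
= 0.5014·0.065384 = 0.032784

Final: 0.032784


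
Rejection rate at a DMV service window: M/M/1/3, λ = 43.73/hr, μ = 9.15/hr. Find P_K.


ρ = λ/μ = 43.73/9.15 = 4.7792
P_K = (1−ρ)ρ^K/(1−ρ^(K+1)) = (-3.7792·109.162921)/(1 − 521.715252)
= -412.552330/-520.715252 = 0.792280

Final: 0.792280


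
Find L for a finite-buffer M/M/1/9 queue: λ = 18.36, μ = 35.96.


ρ = 18.36/35.96 = 0.5106
L = ρ[1 − (K+1)ρ^K + Kρ^(K+1)] / [(1−ρ)(1−ρ^(K+1))]
Numerator: 0.5106·(1 − 10·0.002358 + 9·0.001204) = 0.504061
Denominator: (0.4894)·(0.998796) = 0.488844
L = 0.504061/0.488844 = 1.0311

Final: 1.0311


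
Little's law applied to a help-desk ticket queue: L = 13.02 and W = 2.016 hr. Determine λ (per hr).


λ = L/W = 13.02/2.016 = 6.4583 /hr

Final: 6.4583 /hr


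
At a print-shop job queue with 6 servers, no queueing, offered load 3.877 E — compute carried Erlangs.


B(6,3.877) = 0.108343 (Erlang-B)
Carried load = a(1 − B) = 3.877·(1 − 0.108343) = 3.877·0.891657 = 3.4570 E

Final: 3.4570 Erlangs


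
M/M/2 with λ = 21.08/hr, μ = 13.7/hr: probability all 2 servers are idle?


a = λ/μ = 21.08/13.7 = 1.5387; ρ = a/c = 0.7693
Σ_{k=0}^{1} a^k/k! (terms k=0..1) = 1.00000 + 1.53869 = 2.53869
Tail: a^2/(2!(1−ρ)) = 2.36756/(2·0.2307) = 5.13220
P₀ = 1/(2.53869 + 5.13220) = 1/7.67089 = 0.130363

Final: 0.130363


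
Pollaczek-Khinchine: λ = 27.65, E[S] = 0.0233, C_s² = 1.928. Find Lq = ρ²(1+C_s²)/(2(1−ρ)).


ρ = λ·E[S] = 27.65·0.0233 = 0.6442
Lq = ρ²(1+C_s²)/(2(1−ρ)) = 0.4151·(1+1.928)/(2·0.3558)
= 0.4151·2.9280/0.7115 = 1.70802

Final: 1.70802


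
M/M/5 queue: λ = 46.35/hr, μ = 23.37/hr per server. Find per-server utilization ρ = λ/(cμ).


ρ = λ/(cμ) = 46.35/(5·23.37) = 46.35/116.85 = 0.3967

Final: 0.3967


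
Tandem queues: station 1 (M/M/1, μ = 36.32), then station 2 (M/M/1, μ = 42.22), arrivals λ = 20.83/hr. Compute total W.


Each node sees arrival rate λ = 20.83/hr (tandem ⇒ throughput preserved).
W₁ = 1/(μ₁−λ) = 1/(36.32−20.83) = 0.06456 hr
W₂ = 1/(μ₂−λ) = 1/(42.22−20.83) = 0.04675 hr
W_total = W₁ + W₂ = 0.06456 + 0.04675 = 0.11131 hr

Final: 0.11131 hr


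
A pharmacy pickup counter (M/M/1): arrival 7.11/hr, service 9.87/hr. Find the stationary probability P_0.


ρ = 7.11/9.87 = 0.7204
P_n = (1−ρ)·ρ^n = (1 − 0.7204)·0.7204^0 = 0.2796·1.000000 = 0.279635

Final: 0.279635


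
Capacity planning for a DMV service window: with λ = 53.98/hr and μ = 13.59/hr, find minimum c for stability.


Stability requires cμ > λ ⇔ c > λ/μ.
λ/μ = 53.98/13.59 = 3.9720
Minimum integer c = ⌊3.9720⌋ + 1 = 4
Check: 4·13.59 = 54.36 > 53.98, while 3·13.59 = 40.77 ≤ 53.98

Final: 4 servers


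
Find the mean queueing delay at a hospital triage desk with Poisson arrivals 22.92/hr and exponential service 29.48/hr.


ρ = 22.92/29.48 = 0.7775
Wq = ρ/(μ−λ) = 0.7775/(29.48 − 22.92) = 0.7775/6.56 = 0.1185 hr

Final: 0.1185 hr


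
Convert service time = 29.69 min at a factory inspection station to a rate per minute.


μ = 1/(service time) in consistent units.
1 minute = 1 min, so μ = 1/29.69 = 0.03368 per minute

Final: 0.03368 /min


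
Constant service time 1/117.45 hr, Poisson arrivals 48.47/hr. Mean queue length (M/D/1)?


ρ = 48.47/117.45 = 0.4127
M/D/1: Lq = ρ²/(2(1−ρ)) = 0.1703/(2·0.5873) = 0.14499

Final: 0.14499


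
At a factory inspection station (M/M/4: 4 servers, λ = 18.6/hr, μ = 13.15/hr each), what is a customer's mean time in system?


a = 1.4144; ρ = 0.3536; P₀ = 0.241287
Lq = P₀·a^c·ρ/(c!(1−ρ)²) = 0.03406
Wq = Lq/λ = 0.03406/18.6 = 0.001831 hr
W = Wq + 1/μ = 0.001831 + 0.07605 = 0.07788 hr

Final: 0.07788 hr


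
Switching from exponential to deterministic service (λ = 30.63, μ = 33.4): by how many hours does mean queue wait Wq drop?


ρ = 30.63/33.4 = 0.9171
Wq(M/M/1) = ρ/(μ−λ) = 0.9171/2.77 = 0.33107 hr
Wq(M/D/1) = ρ/(2(μ−λ)) = 0.16554 hr
Savings = 0.33107 − 0.16554 = 0.16554 hr

Final: 0.16554 hr


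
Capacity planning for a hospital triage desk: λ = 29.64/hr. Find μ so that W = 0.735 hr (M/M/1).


W = 1/(μ−λ) ⇒ μ − λ = 1/W = 1/0.735 = 1.3605
μ = λ + 1/W = 29.64 + 1.3605 = 31.0005 per hr

Final: 31.0005 /hr


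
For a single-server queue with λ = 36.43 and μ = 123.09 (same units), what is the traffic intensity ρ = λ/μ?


ρ = λ/μ = 36.43/123.09 = 0.2960

Final: 0.2960


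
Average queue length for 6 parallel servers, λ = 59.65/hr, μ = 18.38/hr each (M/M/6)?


a = λ/μ = 3.2454; ρ = a/6 = 0.5409
P₀ = 0.037928
Lq = P₀·a^c·ρ / (c!·(1−ρ)²) = 0.037928·1168.39488·0.5409/(720·0.21078)
= 0.15795

Final: 0.15795


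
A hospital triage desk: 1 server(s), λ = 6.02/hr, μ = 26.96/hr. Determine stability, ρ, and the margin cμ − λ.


Total capacity cμ = 1·26.96 = 26.96/hr
ρ = λ/(cμ) = 6.02/26.96 = 0.2233
Stable ⇔ ρ < 1: YES
Spare capacity = cμ − λ = 26.96 − 6.02 = 20.94/hr

Final: ρ = 0.2233; stable; margin = 20.94/hr


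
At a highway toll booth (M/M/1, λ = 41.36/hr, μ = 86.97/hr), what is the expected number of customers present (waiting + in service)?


ρ = λ/μ = 41.36/86.97 = 0.4756
L = ρ/(1−ρ) = 0.4756/(1 − 0.4756) = 0.4756/0.5244 = 0.9068

Final: 0.9068


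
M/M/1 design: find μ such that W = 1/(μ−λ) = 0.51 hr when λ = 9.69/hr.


W = 1/(μ−λ) ⇒ μ − λ = 1/W = 1/0.51 = 1.9608
μ = λ + 1/W = 9.69 + 1.9608 = 11.6508 per hr

Final: 11.6508 /hr


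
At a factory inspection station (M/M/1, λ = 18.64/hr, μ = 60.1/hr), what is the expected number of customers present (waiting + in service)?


ρ = λ/μ = 18.64/60.1 = 0.3101
L = ρ/(1−ρ) = 0.3101/(1 − 0.3101) = 0.3101/0.6899 = 0.4496

Final: 0.4496


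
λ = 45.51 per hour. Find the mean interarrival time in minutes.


Mean interarrival time = 1/λ = 1/45.51 hour = 0.02197 hour
In minutes: 0.02197 × 60 = 1.3184 min

Final: 1.3184 min


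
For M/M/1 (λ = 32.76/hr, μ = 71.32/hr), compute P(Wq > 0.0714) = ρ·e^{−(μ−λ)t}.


ρ = 32.76/71.32 = 0.4593
P(Wq > t) = ρ·e^{−(μ−λ)t} = 0.4593·e^{−2.7532}
= 0.4593·0.063725 = 0.029271

Final: 0.029271


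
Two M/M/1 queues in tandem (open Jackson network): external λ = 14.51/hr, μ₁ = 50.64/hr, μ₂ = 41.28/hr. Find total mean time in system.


Each node sees arrival rate λ = 14.51/hr (tandem ⇒ throughput preserved).
W₁ = 1/(μ₁−λ) = 1/(50.64−14.51) = 0.02768 hr
W₂ = 1/(μ₂−λ) = 1/(41.28−14.51) = 0.03736 hr
W_total = W₁ + W₂ = 0.02768 + 0.03736 = 0.06503 hr

Final: 0.06503 hr


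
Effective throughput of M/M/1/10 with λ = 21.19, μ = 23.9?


ρ = 0.8866; P_K = (1−ρ)ρ^10/(1−ρ^11) = 0.046374
λ_eff = λ(1 − P_K) = 21.19·(1 − 0.046374) = 21.19·0.953626 = 20.2073 /hr

Final: 20.2073 /hr


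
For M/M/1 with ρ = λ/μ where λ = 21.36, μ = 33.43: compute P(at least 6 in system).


ρ = 21.36/33.43 = 0.6389
P(N ≥ n) = ρ^n = 0.6389^6 = 0.068044

Final: 0.068044


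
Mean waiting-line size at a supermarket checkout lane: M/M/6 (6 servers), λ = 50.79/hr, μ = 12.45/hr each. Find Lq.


a = λ/μ = 4.0795; ρ = a/6 = 0.6799
P₀ = 0.015227
Lq = P₀·a^c·ρ / (c!·(1−ρ)²) = 0.015227·4609.49309·0.6799/(720·0.10245)
= 0.64694

Final: 0.64694


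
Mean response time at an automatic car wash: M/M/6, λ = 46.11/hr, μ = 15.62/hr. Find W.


a = 2.9520; ρ = 0.4920; P₀ = 0.051446
Lq = P₀·a^c·ρ/(c!(1−ρ)²) = 0.09014
Wq = Lq/λ = 0.09014/46.11 = 0.001955 hr
W = Wq + 1/μ = 0.001955 + 0.06402 = 0.06598 hr

Final: 0.06598 hr


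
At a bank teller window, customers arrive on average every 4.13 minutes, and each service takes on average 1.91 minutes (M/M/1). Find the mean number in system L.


λ = 60/4.13 = 14.5278 /hr
μ = 60/1.91 = 31.4136 /hr
ρ = λ/μ = 14.5278/31.4136 = 0.4625
L = ρ/(1−ρ) = 0.4625/0.5375 = 0.8604

Final: 0.8604


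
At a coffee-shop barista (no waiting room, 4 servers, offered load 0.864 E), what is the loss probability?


B(c,a) = (a^c/c!) / Σ_{k=0}^{c} a^k/k!
a^4/4! = 0.023219
Σ terms (k=0..4): 1.00000 + 0.86400 + 0.37325 + 0.10750 + 0.02322 = 2.367962
B = 0.023219/2.367962 = 0.009805

Final: 0.009805


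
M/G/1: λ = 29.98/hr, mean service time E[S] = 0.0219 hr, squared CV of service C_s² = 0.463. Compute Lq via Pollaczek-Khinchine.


ρ = λ·E[S] = 29.98·0.0219 = 0.6566
Lq = ρ²(1+C_s²)/(2(1−ρ)) = 0.4311·(1+0.463)/(2·0.3434)
= 0.4311·1.4630/0.6869 = 0.91816

Final: 0.91816


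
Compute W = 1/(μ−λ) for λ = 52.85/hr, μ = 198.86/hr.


W = 1/(μ−λ) = 1/(198.86 − 52.85) = 1/146.01 = 0.006849 hr

Final: 0.006849 hr


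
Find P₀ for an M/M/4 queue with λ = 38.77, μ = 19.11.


a = λ/μ = 38.77/19.11 = 2.0288; ρ = a/c = 0.5072
Σ_{k=0}^{3} a^k/k! (terms k=0..3) = 1.00000 + 2.02878 + 2.05798 + 1.39173 = 6.47848
Tail: a^4/(4!(1−ρ)) = 16.94106/(24·0.4928) = 1.43237
P₀ = 1/(6.47848 + 1.43237) = 1/7.91085 = 0.126409

Final: 0.126409


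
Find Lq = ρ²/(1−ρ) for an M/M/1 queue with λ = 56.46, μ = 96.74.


ρ = 56.46/96.74 = 0.5836
Lq = ρ²/(1−ρ) = 0.3406/0.4164 = 0.8181

Final: 0.8181


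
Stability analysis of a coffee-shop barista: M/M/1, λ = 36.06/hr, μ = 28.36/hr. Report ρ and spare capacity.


Total capacity cμ = 1·28.36 = 28.36/hr
ρ = λ/(cμ) = 36.06/28.36 = 1.2715
Stable ⇔ ρ < 1: NO
Spare capacity = cμ − λ = 28.36 − 36.06 = -7.70/hr

Final: ρ = 1.2715; unstable; margin = -7.70/hr


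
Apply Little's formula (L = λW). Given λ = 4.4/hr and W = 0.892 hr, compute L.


L = λW = 4.4·0.892 = 3.9248

Final: 3.9248


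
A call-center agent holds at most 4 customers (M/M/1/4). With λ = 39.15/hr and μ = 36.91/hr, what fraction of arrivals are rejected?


ρ = λ/μ = 39.15/36.91 = 1.0607
P_K = (1−ρ)ρ^K/(1−ρ^(K+1)) = (-0.06069·1.265759)/(1 − 1.342575)
= -0.076817/-0.342575 = 0.224233

Final: 0.224233


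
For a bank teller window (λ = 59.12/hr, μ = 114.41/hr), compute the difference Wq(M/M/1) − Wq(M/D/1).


ρ = 59.12/114.41 = 0.5167
Wq(M/M/1) = ρ/(μ−λ) = 0.5167/55.29 = 0.009346 hr
Wq(M/D/1) = ρ/(2(μ−λ)) = 0.004673 hr
Savings = 0.009346 − 0.004673 = 0.004673 hr

Final: 0.004673 hr


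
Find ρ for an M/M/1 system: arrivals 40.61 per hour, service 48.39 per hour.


ρ = λ/μ = 40.61/48.39 = 0.8392

Final: 0.8392


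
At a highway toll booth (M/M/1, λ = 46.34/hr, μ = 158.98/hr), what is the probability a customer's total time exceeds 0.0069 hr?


W ~ Exponential(μ−λ) for M/M/1.
μ − λ = 158.98 − 46.34 = 112.6400
P(W > t) = e^{−(μ−λ)t} = e^{−0.7772} = 0.459684

Final: 0.459684


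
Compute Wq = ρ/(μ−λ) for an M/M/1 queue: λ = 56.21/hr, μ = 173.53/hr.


ρ = 56.21/173.53 = 0.3239
Wq = ρ/(μ−λ) = 0.3239/(173.53 − 56.21) = 0.3239/117.32 = 0.002761 hr

Final: 0.002761 hr


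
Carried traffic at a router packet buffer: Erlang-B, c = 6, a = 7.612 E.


B(6,7.612) = 0.368032 (Erlang-B)
Carried load = a(1 − B) = 7.612·(1 − 0.368032) = 7.612·0.631968 = 4.8105 E

Final: 4.8105 Erlangs


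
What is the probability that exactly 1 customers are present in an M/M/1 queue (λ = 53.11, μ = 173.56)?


ρ = 53.11/173.56 = 0.3060
P_n = (1−ρ)·ρ^n = (1 − 0.3060)·0.3060^1 = 0.6940·0.306004 = 0.212365

Final: 0.212365


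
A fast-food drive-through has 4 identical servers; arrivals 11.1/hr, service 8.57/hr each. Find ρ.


ρ = λ/(cμ) = 11.1/(4·8.57) = 11.1/34.28 = 0.3238

Final: 0.3238


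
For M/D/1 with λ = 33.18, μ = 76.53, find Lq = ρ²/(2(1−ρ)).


ρ = 33.18/76.53 = 0.4336
M/D/1: Lq = ρ²/(2(1−ρ)) = 0.1880/(2·0.5664) = 0.16592

Final: 0.16592


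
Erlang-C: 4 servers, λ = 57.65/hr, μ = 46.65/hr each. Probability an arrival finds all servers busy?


a = λ/μ = 1.2358; ρ = a/4 = 0.3089
P₀ = 0.289471 (from M/M/c formula)
C(c,a) = [a^c/(c!(1−ρ))]·P₀ = [2.33233/(24·0.6911)]·0.289471
= 0.14063·0.289471 = 0.040708

Final: 0.040708


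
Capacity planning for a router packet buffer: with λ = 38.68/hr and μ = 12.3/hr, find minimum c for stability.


Stability requires cμ > λ ⇔ c > λ/μ.
λ/μ = 38.68/12.3 = 3.1447
Minimum integer c = ⌊3.1447⌋ + 1 = 4
Check: 4·12.3 = 49.20 > 38.68, while 3·12.3 = 36.90 ≤ 38.68

Final: 4 servers


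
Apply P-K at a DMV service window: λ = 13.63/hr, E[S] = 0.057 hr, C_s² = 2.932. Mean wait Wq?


ρ = λ·E[S] = 13.63·0.057 = 0.7769
E[S²] = E[S]²(1+C_s²) = 0.057²·(1+2.932) = 0.012775
Wq = λ·E[S²]/(2(1−ρ)) = 13.63·0.012775/(2·0.2231) = 0.39026 hr

Final: 0.39026 hr


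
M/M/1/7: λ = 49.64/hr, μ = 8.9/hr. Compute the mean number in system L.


ρ = 49.64/8.9 = 5.5775
L = ρ[1 − (K+1)ρ^K + Kρ^(K+1)] / [(1−ρ)(1−ρ^(K+1))]
Numerator: 5.5775·(1 − 8·167916.109455 + 7·936556.817231) = 29073254.730844
Denominator: (-4.5775)·(-936555.817231) = 4287110.561121
L = 29073254.730844/4287110.561121 = 6.7816

Final: 6.7816


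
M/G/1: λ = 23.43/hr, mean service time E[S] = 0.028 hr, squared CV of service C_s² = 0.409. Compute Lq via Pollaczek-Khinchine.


ρ = λ·E[S] = 23.43·0.028 = 0.6560
Lq = ρ²(1+C_s²)/(2(1−ρ)) = 0.4304·(1+0.409)/(2·0.3440)
= 0.4304·1.4090/0.6879 = 0.88152

Final: 0.88152


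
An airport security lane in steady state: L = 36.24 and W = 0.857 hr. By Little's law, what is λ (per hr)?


λ = L/W = 36.24/0.857 = 42.2870 /hr

Final: 42.2870 /hr


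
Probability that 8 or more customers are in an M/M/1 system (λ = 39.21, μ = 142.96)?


ρ = 39.21/142.96 = 0.2743
P(N ≥ n) = ρ^n = 0.2743^8 = 0.00003202

Final: 0.00003202


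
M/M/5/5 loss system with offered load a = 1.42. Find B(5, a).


B(c,a) = (a^c/c!) / Σ_{k=0}^{c} a^k/k!
a^5/5! = 0.048113
Σ terms (k=0..5): 1.00000 + 1.42000 + 1.00820 + 0.47721 + 0.16941 + 0.04811 = 4.122939
B = 0.048113/4.122939 = 0.011670

Final: 0.011670


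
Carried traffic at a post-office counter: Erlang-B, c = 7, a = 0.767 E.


B(7,0.767) = 0.00001439 (Erlang-B)
Carried load = a(1 − B) = 0.767·(1 − 0.00001439) = 0.767·0.999986 = 0.7670 E

Final: 0.7670 Erlangs


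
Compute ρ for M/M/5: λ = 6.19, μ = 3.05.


ρ = λ/(cμ) = 6.19/(5·3.05) = 6.19/15.25 = 0.4059

Final: 0.4059


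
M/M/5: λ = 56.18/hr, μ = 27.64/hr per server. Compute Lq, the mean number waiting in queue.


a = λ/μ = 2.0326; ρ = a/5 = 0.4065
P₀ = 0.129938
Lq = P₀·a^c·ρ / (c!·(1−ρ)²) = 0.129938·34.69113·0.4065/(120·0.35223)
= 0.04335

Final: 0.04335
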